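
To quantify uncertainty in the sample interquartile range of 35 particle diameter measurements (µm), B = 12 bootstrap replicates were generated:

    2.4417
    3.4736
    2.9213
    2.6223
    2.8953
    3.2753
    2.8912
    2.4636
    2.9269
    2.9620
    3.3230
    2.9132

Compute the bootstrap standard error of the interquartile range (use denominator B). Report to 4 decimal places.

SE* = 0.3060

Bootstrap SE is the standard deviation of the 12 replicate interquartile ranges.
Mean of replicates: (2.4417 + 3.4736 + 2.9213 + 2.6223 + 2.8953 + 3.2753 + 2.8912 + 2.4636 + 2.9269 + 2.9620 + 3.3230 + 2.9132) / 12 = 35.10940 / 12 = 2.92578
Sum of squared deviations: (−0.48408)² + (+0.54782)² + (−0.00448)² + (−0.30348)² + (−0.03048)² + (+0.34952)² + (−0.03458)² + (−0.46218)² + (+0.00112)² + (+0.03622)² + (+0.39722)² + (−0.01258)² = 1.12371
Variance = 1.12371 / 12 = 0.09364
SE* = √0.09364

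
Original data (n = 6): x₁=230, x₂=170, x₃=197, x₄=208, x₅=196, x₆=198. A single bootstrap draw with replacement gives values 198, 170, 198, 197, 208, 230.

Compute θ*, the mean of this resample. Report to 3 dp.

Mean = (198 + 170 + 198 + 197 + 208 + 230) / 6 = 1201.0 / 6 = 200.167

θ* = 200.167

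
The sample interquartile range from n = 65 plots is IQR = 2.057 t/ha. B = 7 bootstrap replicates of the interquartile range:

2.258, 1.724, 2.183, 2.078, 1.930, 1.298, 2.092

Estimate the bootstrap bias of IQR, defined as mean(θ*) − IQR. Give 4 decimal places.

bias = −0.1194

mean(θ*) = (2.258 + 1.724 + 2.183 + 2.078 + 1.930 + 1.298 + 2.092) / 7 = 1.93757
bias = 1.93757 − 2.057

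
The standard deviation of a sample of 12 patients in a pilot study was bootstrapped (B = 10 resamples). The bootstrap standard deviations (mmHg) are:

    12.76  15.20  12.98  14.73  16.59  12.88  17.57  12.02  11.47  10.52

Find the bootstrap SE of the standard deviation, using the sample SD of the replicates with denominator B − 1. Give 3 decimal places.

Bootstrap SE is the standard deviation of the 10 replicate standard deviations.
Mean of replicates: (12.76 + 15.20 + 12.98 + 14.73 + 16.59 + 12.88 + 17.57 + 12.02 + 11.47 + 10.52) / 10 = 136.7200 / 10 = 13.6720
Sum of squared deviations: (−0.9120)² + (+1.5280)² + (−0.6920)² + (+1.0580)² + (+2.9180)² + (−0.7920)² + (+3.8980)² + (−1.6520)² + (−2.2020)² + (−3.1520)² = 46.6142
Variance = 46.6142 / 9 = 5.1794
SE* = √5.1794

SE* = 2.276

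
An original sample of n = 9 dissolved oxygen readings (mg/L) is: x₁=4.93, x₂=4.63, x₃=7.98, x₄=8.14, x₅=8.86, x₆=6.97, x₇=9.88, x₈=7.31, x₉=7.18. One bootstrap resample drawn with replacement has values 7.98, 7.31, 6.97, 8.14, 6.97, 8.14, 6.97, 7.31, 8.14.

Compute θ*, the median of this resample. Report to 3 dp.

Sorted: 6.97, 6.97, 6.97, 7.31, 7.31, 7.98, 8.14, 8.14, 8.14
Median = middle value = 7.310

θ* = 7.310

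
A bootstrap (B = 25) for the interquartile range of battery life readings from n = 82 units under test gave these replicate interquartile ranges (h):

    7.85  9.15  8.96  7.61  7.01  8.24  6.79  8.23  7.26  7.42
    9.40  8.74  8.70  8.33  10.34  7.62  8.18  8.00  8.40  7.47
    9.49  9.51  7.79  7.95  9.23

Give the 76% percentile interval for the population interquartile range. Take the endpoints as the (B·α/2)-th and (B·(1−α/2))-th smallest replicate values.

Sorted replicates: 6.79, 7.01, 7.26, 7.42, 7.47, 7.61, 7.62, 7.79, 7.85, 7.95, 8.00, 8.18, 8.23, 8.24, 8.33, 8.40, 8.70, 8.74, 8.96, 9.15, 9.23, 9.40, 9.49, 9.51, 10.34
α = 0.24; lower rank = 25 × 0.120 = 3; upper rank = 25 × 0.880 = 22.
The 3rd smallest replicate is 7.26; the 22nd is 9.40.

(7.26, 9.40)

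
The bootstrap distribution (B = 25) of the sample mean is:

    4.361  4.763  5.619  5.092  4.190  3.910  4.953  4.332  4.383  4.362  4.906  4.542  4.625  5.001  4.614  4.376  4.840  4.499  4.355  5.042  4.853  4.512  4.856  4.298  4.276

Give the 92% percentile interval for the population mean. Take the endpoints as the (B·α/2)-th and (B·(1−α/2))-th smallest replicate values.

(3.910, 5.092)

Sorted replicates: 3.910, 4.190, 4.276, 4.298, 4.332, 4.355, 4.361, 4.362, 4.376, 4.383, 4.499, 4.512, 4.542, 4.614, 4.625, 4.763, 4.840, 4.853, 4.856, 4.906, 4.953, 5.001, 5.042, 5.092, 5.619
α = 0.08; lower rank = 25 × 0.040 = 1; upper rank = 25 × 0.960 = 24.
The 1st smallest replicate is 3.910; the 24th is 5.092.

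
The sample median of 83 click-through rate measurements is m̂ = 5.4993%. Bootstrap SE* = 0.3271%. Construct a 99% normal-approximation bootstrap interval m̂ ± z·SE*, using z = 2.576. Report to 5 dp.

Margin = 2.576 × 0.3271 = 0.842610
Interval: 5.4993 ± 0.842610

(4.65669, 6.34191)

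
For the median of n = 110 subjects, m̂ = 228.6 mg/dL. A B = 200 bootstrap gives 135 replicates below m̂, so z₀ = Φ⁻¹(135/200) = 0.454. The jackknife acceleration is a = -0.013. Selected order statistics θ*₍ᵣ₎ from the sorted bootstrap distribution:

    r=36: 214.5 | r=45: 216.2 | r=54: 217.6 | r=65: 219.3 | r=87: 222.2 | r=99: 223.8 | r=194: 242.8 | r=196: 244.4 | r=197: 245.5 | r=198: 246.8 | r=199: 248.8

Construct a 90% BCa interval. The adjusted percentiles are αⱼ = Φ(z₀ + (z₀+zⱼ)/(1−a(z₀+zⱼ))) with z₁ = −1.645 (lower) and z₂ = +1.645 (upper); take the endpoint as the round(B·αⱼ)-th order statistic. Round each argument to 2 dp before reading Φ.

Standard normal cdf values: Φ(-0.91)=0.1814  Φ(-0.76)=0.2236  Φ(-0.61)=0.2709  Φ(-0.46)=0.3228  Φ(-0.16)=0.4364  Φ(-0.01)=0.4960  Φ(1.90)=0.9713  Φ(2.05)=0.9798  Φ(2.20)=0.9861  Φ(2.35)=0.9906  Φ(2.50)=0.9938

Lower: z₀ + z₁ = 0.454 + (-1.645) = -1.191; 1 − a(z₀+z₁) = 1 − (-0.013)(-1.191) = 0.9845; argument = 0.454 + (-1.191)/0.9845 = -0.7557 → -0.76.
α₁ = Φ(-0.76) = 0.2236; rank = round(200 × 0.2236) = 45; θ*₍45₎ = 216.2.
Upper: z₀ + z₂ = 2.099; 1 − a(z₀+z₂) = 1.0273; argument = 2.4972 → 2.50; α₂ = 0.9938; rank = 199; θ*₍199₎ = 248.8.

(216.2, 248.8)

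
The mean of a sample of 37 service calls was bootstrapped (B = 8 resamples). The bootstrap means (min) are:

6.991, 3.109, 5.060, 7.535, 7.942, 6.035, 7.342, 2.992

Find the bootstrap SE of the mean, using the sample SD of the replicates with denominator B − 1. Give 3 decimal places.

SE* = 1.967

Bootstrap SE is the standard deviation of the 8 replicate means.
Mean of replicates: (6.991 + 3.109 + 5.060 + 7.535 + 7.942 + 6.035 + 7.342 + 2.992) / 8 = 47.0060 / 8 = 5.8758
Sum of squared deviations: (+1.1152)² + (−2.7668)² + (−0.8158)² + (+1.6593)² + (+2.0663)² + (+0.1593)² + (+1.4662)² + (−2.8838)² = 27.0779
Variance = 27.0779 / 7 = 3.8683
SE* = √3.8683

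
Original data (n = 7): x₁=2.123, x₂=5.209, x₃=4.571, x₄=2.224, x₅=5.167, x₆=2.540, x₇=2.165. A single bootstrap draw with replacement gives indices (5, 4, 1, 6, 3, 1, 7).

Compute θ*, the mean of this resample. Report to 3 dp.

Resample values: 5.167, 2.224, 2.123, 2.540, 4.571, 2.123, 2.165.
Mean = (5.167 + 2.224 + 2.123 + 2.540 + 4.571 + 2.123 + 2.165) / 7 = 20.9130 / 7 = 2.988

θ* = 2.988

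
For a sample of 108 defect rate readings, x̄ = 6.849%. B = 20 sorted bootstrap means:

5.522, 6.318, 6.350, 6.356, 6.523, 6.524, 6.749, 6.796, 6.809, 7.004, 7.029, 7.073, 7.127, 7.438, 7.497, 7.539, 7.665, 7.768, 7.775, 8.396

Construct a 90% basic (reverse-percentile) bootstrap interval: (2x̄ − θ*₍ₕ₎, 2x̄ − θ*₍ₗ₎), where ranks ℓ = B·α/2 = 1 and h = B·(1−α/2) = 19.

Percentile endpoints at ranks 1 and 19: θ*₍1₎ = 5.522, θ*₍19₎ = 7.775.
Basic interval reflects these around x̄:
  lower = 2 × 6.849 − 7.775 = 5.923
  upper = 2 × 6.849 − 5.522 = 8.176

(5.923, 8.176)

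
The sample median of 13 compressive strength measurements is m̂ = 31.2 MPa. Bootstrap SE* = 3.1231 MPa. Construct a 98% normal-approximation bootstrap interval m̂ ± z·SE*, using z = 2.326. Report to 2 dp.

Margin = 2.326 × 3.1231 = 7.264
Interval: 31.2 ± 7.264

(23.94, 38.46)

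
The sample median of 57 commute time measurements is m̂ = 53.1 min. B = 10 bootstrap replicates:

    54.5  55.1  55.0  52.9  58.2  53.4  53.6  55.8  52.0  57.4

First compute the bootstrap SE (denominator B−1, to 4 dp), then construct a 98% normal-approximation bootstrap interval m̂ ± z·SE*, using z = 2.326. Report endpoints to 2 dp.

Mean of replicates = 54.7900; sum of squared deviations = 34.3890; SE* = √(34.3890/9) = 1.9547
Margin = 2.326 × 1.9547 = 4.547
Interval: 53.1 ± 4.547

(48.55, 57.65)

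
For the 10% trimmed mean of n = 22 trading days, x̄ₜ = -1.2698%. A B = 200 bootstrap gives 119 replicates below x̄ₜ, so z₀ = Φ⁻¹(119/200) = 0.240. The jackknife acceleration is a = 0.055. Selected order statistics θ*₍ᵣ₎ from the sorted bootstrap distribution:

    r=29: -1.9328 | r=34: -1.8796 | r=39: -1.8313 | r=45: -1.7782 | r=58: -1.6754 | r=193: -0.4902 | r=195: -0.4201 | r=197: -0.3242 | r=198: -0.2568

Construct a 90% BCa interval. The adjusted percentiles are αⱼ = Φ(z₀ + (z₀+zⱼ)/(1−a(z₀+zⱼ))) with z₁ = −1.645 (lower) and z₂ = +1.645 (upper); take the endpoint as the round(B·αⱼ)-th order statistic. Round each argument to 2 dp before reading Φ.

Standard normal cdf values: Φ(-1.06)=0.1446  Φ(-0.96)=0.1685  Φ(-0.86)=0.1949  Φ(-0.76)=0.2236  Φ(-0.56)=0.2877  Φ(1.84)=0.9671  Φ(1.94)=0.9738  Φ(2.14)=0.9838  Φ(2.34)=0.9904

Lower: z₀ + z₁ = 0.240 + (-1.645) = -1.405; 1 − a(z₀+z₁) = 1 − (0.055)(-1.405) = 1.0773; argument = 0.240 + (-1.405)/1.0773 = -1.0642 → -1.06.
α₁ = Φ(-1.06) = 0.1446; rank = round(200 × 0.1446) = 29; θ*₍29₎ = -1.9328.
Upper: z₀ + z₂ = 1.885; 1 − a(z₀+z₂) = 0.8963; argument = 2.3430 → 2.34; α₂ = 0.9904; rank = 198; θ*₍198₎ = -0.2568.

(-1.9328, -0.2568)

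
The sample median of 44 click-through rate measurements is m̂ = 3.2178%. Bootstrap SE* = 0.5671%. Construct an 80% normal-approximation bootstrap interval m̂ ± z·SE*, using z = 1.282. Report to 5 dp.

Margin = 1.282 × 0.5671 = 0.727022
Interval: 3.2178 ± 0.727022

(2.49078, 3.94482)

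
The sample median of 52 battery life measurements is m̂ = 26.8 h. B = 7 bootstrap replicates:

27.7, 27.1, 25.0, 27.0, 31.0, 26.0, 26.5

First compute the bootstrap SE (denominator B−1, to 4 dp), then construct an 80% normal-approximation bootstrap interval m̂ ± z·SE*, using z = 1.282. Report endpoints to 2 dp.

(24.37, 29.23)

Mean of replicates = 27.1857; sum of squared deviations = 21.5086; SE* = √(21.5086/6) = 1.8933
Margin = 1.282 × 1.8933 = 2.427
Interval: 26.8 ± 2.427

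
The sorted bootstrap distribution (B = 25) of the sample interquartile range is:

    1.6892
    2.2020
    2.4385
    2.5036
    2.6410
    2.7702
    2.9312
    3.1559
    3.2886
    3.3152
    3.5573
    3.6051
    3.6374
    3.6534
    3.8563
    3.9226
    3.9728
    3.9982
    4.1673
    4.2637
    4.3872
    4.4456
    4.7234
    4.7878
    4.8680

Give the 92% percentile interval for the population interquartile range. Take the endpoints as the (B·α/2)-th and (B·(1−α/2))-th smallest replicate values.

(1.6892, 4.7878)

α = 0.08; lower rank = 25 × 0.040 = 1; upper rank = 25 × 0.960 = 24.
The 1st smallest replicate is 1.6892; the 24th is 4.7878.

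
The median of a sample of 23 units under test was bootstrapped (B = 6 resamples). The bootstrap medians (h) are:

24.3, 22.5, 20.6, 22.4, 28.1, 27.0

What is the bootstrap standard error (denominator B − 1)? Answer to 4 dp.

SE* = 2.9029

Bootstrap SE is the standard deviation of the 6 replicate medians.
Mean of replicates: (24.3 + 22.5 + 20.6 + 22.4 + 28.1 + 27.0) / 6 = 144.90000 / 6 = 24.15000
Sum of squared deviations: (+0.15000)² + (−1.65000)² + (−3.55000)² + (−1.75000)² + (+3.95000)² + (+2.85000)² = 42.13500
Variance = 42.13500 / 5 = 8.42700
SE* = √8.42700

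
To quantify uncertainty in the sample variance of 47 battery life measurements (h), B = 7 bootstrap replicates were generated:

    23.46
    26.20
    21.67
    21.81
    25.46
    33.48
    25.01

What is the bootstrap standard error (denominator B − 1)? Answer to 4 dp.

SE* = 4.0120

Bootstrap SE is the standard deviation of the 7 replicate variances.
Mean of replicates: (23.46 + 26.20 + 21.67 + 21.81 + 25.46 + 33.48 + 25.01) / 7 = 177.09000 / 7 = 25.29857
Sum of squared deviations: (−1.83857)² + (+0.90143)² + (−3.62857)² + (−3.48857)² + (+0.16143)² + (+8.18143)² + (−0.28857)² = 96.57469
Variance = 96.57469 / 6 = 16.09578
SE* = √16.09578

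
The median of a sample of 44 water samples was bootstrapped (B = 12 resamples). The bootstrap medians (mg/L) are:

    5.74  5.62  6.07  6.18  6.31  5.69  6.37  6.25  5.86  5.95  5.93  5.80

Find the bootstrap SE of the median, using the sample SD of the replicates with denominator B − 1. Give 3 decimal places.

Bootstrap SE is the standard deviation of the 12 replicate medians.
Mean of replicates: (5.74 + 5.62 + 6.07 + 6.18 + 6.31 + 5.69 + 6.37 + 6.25 + 5.86 + 5.95 + 5.93 + 5.80) / 12 = 71.7700 / 12 = 5.9808
Sum of squared deviations: (−0.2408)² + (−0.3608)² + (+0.0892)² + (+0.1992)² + (+0.3292)² + (−0.2908)² + (+0.3892)² + (+0.2692)² + (−0.1208)² + (−0.0308)² + (−0.0508)² + (−0.1808)² = 0.7035
Variance = 0.7035 / 11 = 0.0640
SE* = √0.0640

SE* = 0.253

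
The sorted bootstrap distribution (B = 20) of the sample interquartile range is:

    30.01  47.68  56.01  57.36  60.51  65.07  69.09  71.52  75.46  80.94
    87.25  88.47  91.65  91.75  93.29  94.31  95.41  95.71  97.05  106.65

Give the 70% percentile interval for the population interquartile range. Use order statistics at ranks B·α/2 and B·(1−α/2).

α = 0.30; lower rank = 20 × 0.150 = 3; upper rank = 20 × 0.850 = 17.
The 3rd smallest replicate is 56.01; the 17th is 95.41.

(56.01, 95.41)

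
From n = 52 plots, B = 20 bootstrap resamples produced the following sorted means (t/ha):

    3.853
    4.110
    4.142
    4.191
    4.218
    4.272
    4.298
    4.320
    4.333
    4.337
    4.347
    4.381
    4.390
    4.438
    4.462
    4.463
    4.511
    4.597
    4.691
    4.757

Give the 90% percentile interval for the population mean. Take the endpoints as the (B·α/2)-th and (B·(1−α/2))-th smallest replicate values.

α = 0.10; lower rank = 20 × 0.050 = 1; upper rank = 20 × 0.950 = 19.
The 1st smallest replicate is 3.853; the 19th is 4.691.

(3.853, 4.691)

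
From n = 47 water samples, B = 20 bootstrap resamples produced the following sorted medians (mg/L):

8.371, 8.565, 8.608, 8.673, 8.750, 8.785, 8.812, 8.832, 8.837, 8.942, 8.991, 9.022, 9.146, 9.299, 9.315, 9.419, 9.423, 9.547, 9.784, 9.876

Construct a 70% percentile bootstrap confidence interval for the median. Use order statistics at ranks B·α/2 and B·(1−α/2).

α = 0.30; lower rank = 20 × 0.150 = 3; upper rank = 20 × 0.850 = 17.
The 3rd smallest replicate is 8.608; the 17th is 9.423.

(8.608, 9.423)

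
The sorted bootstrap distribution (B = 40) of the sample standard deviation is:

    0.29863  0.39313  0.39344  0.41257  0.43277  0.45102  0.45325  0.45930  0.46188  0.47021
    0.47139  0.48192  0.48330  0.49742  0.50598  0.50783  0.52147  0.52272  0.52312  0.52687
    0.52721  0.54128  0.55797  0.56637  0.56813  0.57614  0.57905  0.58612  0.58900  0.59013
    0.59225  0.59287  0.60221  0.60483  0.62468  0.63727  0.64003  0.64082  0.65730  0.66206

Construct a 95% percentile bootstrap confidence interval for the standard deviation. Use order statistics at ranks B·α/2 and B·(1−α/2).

(0.29863, 0.65730)

α = 0.05; lower rank = 40 × 0.025 = 1; upper rank = 40 × 0.975 = 39.
The 1st smallest replicate is 0.29863; the 39th is 0.65730.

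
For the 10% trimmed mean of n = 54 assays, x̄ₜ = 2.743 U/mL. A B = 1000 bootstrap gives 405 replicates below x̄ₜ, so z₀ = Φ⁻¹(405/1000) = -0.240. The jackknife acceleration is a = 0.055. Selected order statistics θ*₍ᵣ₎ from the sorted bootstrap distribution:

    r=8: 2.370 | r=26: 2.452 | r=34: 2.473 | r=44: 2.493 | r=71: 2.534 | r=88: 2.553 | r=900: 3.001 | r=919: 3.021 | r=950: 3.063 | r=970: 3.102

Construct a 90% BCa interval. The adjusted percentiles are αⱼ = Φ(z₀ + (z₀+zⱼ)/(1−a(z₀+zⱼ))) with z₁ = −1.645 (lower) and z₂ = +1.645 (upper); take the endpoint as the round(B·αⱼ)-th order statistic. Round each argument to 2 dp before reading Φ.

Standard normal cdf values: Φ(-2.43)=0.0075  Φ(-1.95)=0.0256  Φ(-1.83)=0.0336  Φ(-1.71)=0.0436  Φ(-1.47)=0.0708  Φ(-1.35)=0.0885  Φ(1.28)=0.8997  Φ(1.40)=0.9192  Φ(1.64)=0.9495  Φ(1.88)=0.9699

(2.452, 3.001)

Lower: z₀ + z₁ = -0.240 + (-1.645) = -1.885; 1 − a(z₀+z₁) = 1 − (0.055)(-1.885) = 1.1037; argument = -0.240 + (-1.885)/1.1037 = -1.9479 → -1.95.
α₁ = Φ(-1.95) = 0.0256; rank = round(1000 × 0.0256) = 26; θ*₍26₎ = 2.452.
Upper: z₀ + z₂ = 1.405; 1 − a(z₀+z₂) = 0.9227; argument = 1.2827 → 1.28; α₂ = 0.8997; rank = 900; θ*₍900₎ = 3.001.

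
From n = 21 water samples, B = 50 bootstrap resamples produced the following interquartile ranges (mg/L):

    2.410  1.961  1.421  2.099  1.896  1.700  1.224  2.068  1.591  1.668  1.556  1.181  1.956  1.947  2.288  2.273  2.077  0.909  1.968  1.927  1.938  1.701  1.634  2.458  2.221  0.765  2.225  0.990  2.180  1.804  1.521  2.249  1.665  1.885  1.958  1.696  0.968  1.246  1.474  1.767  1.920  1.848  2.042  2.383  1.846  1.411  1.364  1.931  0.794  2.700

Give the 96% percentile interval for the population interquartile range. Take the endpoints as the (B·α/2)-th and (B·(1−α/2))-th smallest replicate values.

Sorted replicates: 0.765, 0.794, 0.909, 0.968, 0.990, 1.181, 1.224, 1.246, 1.364, 1.411, 1.421, 1.474, 1.521, 1.556, 1.591, 1.634, 1.665, 1.668, 1.696, 1.700, 1.701, 1.767, 1.804, 1.846, 1.848, 1.885, 1.896, 1.920, 1.927, 1.931, 1.938, 1.947, 1.956, 1.958, 1.961, 1.968, 2.042, 2.068, 2.077, 2.099, 2.180, 2.221, 2.225, 2.249, 2.273, 2.288, 2.383, 2.410, 2.458, 2.700
α = 0.04; lower rank = 50 × 0.020 = 1; upper rank = 50 × 0.980 = 49.
The 1st smallest replicate is 0.765; the 49th is 2.458.

(0.765, 2.458)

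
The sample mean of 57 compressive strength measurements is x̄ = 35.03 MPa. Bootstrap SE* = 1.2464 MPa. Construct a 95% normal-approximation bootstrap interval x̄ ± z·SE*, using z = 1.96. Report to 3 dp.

Margin = 1.96 × 1.2464 = 2.4429
Interval: 35.03 ± 2.4429

(32.587, 37.473)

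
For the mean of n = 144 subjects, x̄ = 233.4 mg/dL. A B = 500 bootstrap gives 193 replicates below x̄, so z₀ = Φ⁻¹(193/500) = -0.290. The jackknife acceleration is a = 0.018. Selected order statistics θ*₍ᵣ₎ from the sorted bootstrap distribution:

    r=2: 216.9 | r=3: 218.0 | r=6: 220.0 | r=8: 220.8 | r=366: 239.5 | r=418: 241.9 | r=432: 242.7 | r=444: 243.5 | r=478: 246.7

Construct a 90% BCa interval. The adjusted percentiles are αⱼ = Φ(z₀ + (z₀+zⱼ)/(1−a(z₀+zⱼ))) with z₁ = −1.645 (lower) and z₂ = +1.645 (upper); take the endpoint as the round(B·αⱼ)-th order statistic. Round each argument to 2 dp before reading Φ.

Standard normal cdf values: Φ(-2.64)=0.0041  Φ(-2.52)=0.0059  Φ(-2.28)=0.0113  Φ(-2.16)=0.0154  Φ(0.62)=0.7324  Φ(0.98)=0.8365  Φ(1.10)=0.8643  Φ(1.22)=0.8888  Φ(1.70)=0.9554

(220.8, 242.7)

Lower: z₀ + z₁ = -0.290 + (-1.645) = -1.935; 1 − a(z₀+z₁) = 1 − (0.018)(-1.935) = 1.0348; argument = -0.290 + (-1.935)/1.0348 = -2.1599 → -2.16.
α₁ = Φ(-2.16) = 0.0154; rank = round(500 × 0.0154) = 8; θ*₍8₎ = 220.8.
Upper: z₀ + z₂ = 1.355; 1 − a(z₀+z₂) = 0.9756; argument = 1.0989 → 1.10; α₂ = 0.8643; rank = 432; θ*₍432₎ = 242.7.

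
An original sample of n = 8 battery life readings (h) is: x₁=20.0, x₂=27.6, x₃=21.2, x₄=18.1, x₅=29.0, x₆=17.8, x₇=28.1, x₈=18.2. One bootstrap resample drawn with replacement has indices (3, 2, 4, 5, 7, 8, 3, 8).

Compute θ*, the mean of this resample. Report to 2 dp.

θ* = 22.70

Resample values: 21.2, 27.6, 18.1, 29.0, 28.1, 18.2, 21.2, 18.2.
Mean = (21.2 + 27.6 + 18.1 + 29.0 + 28.1 + 18.2 + 21.2 + 18.2) / 8 = 181.60 / 8 = 22.70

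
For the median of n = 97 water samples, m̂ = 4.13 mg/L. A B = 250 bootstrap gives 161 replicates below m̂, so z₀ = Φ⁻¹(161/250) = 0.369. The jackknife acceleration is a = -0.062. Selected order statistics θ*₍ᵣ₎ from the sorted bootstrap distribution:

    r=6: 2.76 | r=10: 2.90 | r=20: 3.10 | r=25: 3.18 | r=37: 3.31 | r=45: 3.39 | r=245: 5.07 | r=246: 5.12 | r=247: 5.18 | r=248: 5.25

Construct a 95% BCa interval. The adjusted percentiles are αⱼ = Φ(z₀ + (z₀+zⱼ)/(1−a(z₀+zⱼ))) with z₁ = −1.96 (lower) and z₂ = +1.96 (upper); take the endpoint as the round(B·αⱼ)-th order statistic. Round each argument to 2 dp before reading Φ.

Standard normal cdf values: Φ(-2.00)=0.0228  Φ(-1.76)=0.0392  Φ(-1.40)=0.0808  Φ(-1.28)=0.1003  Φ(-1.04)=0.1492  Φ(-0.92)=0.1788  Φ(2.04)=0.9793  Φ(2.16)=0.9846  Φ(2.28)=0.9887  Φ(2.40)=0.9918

Lower: z₀ + z₁ = 0.369 + (-1.960) = -1.591; 1 − a(z₀+z₁) = 1 − (-0.062)(-1.591) = 0.9014; argument = 0.369 + (-1.591)/0.9014 = -1.3961 → -1.40.
α₁ = Φ(-1.40) = 0.0808; rank = round(250 × 0.0808) = 20; θ*₍20₎ = 3.10.
Upper: z₀ + z₂ = 2.329; 1 − a(z₀+z₂) = 1.1444; argument = 2.4041 → 2.40; α₂ = 0.9918; rank = 248; θ*₍248₎ = 5.25.

(3.10, 5.25)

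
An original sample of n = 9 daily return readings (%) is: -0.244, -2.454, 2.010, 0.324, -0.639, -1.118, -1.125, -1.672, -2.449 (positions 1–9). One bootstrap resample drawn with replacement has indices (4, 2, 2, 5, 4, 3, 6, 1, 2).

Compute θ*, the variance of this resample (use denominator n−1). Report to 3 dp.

θ* = 2.380

Resample values: 0.324, -2.454, -2.454, -0.639, 0.324, 2.010, -1.118, -0.244, -2.454.
Mean = -0.7450; sum of squared deviations = 19.0390
s² = 19.0390 / 8 = 2.3799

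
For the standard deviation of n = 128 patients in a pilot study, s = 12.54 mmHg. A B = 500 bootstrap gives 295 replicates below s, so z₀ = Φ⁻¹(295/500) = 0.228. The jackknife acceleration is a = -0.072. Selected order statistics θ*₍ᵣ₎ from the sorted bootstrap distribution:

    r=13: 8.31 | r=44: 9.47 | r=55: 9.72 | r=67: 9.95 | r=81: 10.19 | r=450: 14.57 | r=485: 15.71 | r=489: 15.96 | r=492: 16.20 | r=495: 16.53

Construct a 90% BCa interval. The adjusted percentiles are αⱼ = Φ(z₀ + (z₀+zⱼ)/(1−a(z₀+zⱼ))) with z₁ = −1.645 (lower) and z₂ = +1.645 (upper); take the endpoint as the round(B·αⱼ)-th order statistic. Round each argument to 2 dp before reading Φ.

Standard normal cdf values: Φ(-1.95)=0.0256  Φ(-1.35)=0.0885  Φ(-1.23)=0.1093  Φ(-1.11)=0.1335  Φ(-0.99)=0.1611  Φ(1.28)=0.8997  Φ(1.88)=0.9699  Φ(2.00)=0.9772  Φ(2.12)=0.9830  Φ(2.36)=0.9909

Lower: z₀ + z₁ = 0.228 + (-1.645) = -1.417; 1 − a(z₀+z₁) = 1 − (-0.072)(-1.417) = 0.8980; argument = 0.228 + (-1.417)/0.8980 = -1.3500 → -1.35.
α₁ = Φ(-1.35) = 0.0885; rank = round(500 × 0.0885) = 44; θ*₍44₎ = 9.47.
Upper: z₀ + z₂ = 1.873; 1 − a(z₀+z₂) = 1.1349; argument = 1.8784 → 1.88; α₂ = 0.9699; rank = 485; θ*₍485₎ = 15.71.

(9.47, 15.71)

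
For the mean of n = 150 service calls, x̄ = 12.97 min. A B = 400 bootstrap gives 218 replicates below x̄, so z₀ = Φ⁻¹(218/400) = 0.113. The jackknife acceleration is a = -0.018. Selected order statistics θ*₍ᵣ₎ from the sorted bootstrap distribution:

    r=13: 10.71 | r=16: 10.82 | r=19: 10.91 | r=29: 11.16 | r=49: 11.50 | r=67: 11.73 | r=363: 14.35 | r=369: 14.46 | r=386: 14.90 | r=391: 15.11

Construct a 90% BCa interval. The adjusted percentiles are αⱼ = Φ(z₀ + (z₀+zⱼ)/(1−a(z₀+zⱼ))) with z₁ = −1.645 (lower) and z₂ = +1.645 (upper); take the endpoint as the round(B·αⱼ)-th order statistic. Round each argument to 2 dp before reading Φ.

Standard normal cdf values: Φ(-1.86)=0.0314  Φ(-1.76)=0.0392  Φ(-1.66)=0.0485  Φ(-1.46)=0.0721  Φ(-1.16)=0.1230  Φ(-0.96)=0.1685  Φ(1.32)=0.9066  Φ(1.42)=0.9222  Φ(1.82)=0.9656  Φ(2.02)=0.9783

Lower: z₀ + z₁ = 0.113 + (-1.645) = -1.532; 1 − a(z₀+z₁) = 1 − (-0.018)(-1.532) = 0.9724; argument = 0.113 + (-1.532)/0.9724 = -1.4624 → -1.46.
α₁ = Φ(-1.46) = 0.0721; rank = round(400 × 0.0721) = 29; θ*₍29₎ = 11.16.
Upper: z₀ + z₂ = 1.758; 1 − a(z₀+z₂) = 1.0316; argument = 1.8171 → 1.82; α₂ = 0.9656; rank = 386; θ*₍386₎ = 14.90.

(11.16, 14.90)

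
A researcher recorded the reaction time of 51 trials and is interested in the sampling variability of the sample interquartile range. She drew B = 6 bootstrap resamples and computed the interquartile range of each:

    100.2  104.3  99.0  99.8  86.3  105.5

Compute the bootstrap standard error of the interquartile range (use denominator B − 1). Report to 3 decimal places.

SE* = 6.834

Bootstrap SE is the standard deviation of the 6 replicate interquartile ranges.
Mean of replicates: (100.2 + 104.3 + 99.0 + 99.8 + 86.3 + 105.5) / 6 = 595.1000 / 6 = 99.1833
Sum of squared deviations: (+1.0167)² + (+5.1167)² + (−0.1833)² + (+0.6167)² + (−12.8833)² + (+6.3167)² = 233.5083
Variance = 233.5083 / 5 = 46.7017
SE* = √46.7017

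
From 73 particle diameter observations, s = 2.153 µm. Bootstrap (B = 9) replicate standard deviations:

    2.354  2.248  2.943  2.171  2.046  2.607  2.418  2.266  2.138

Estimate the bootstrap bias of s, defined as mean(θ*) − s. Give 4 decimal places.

bias = +0.2016

mean(θ*) = (2.354 + 2.248 + 2.943 + 2.171 + 2.046 + 2.607 + 2.418 + 2.266 + 2.138) / 9 = 2.35456
bias = 2.35456 − 2.153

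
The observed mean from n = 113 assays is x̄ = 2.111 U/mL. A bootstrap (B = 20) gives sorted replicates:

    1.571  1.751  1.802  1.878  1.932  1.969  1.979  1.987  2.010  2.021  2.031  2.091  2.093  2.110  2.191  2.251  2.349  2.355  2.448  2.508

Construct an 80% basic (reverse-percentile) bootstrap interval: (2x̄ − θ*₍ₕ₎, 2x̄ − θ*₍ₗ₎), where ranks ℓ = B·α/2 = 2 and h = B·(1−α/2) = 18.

(1.867, 2.471)

Percentile endpoints at ranks 2 and 18: θ*₍2₎ = 1.751, θ*₍18₎ = 2.355.
Basic interval reflects these around x̄:
  lower = 2 × 2.111 − 2.355 = 1.867
  upper = 2 × 2.111 − 1.751 = 2.471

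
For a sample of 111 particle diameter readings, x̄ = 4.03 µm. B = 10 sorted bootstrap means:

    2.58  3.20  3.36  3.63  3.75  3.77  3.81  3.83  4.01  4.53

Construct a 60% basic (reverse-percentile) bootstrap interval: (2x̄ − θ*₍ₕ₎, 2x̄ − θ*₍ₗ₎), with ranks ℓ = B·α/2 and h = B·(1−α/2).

Percentile endpoints at ranks 2 and 8: θ*₍2₎ = 3.20, θ*₍8₎ = 3.83.
Basic interval reflects these around x̄:
  lower = 2 × 4.03 − 3.83 = 4.23
  upper = 2 × 4.03 − 3.20 = 4.86

(4.23, 4.86)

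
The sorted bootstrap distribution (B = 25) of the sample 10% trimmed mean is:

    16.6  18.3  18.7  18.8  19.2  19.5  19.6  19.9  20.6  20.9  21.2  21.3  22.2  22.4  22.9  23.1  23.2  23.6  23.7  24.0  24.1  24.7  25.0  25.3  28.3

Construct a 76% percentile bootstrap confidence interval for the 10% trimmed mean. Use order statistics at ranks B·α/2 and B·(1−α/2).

(18.7, 24.7)

α = 0.24; lower rank = 25 × 0.120 = 3; upper rank = 25 × 0.880 = 22.
The 3rd smallest replicate is 18.7; the 22nd is 24.7.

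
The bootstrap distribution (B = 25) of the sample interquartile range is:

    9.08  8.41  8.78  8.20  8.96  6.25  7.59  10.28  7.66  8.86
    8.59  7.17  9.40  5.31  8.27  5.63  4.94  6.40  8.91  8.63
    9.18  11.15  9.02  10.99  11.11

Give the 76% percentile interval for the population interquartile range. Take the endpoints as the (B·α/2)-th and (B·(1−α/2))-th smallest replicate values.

Sorted replicates: 4.94, 5.31, 5.63, 6.25, 6.40, 7.17, 7.59, 7.66, 8.20, 8.27, 8.41, 8.59, 8.63, 8.78, 8.86, 8.91, 8.96, 9.02, 9.08, 9.18, 9.40, 10.28, 10.99, 11.11, 11.15
α = 0.24; lower rank = 25 × 0.120 = 3; upper rank = 25 × 0.880 = 22.
The 3rd smallest replicate is 5.63; the 22nd is 10.28.

(5.63, 10.28)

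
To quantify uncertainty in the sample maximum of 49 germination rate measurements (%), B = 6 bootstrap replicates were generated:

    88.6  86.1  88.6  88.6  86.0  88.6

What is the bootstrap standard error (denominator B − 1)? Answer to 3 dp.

Bootstrap SE is the standard deviation of the 6 replicate maximums.
Mean of replicates: (88.6 + 86.1 + 88.6 + 88.6 + 86.0 + 88.6) / 6 = 526.5000 / 6 = 87.7500
Sum of squared deviations: (+0.8500)² + (−1.6500)² + (+0.8500)² + (+0.8500)² + (−1.7500)² + (+0.8500)² = 8.6750
Variance = 8.6750 / 5 = 1.7350
SE* = √1.7350

SE* = 1.317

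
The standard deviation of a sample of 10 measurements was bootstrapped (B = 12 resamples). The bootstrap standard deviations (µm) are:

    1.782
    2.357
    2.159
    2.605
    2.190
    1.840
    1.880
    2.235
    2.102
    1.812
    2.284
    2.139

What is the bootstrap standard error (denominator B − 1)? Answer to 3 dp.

Bootstrap SE is the standard deviation of the 12 replicate standard deviations.
Mean of replicates: (1.782 + 2.357 + 2.159 + 2.605 + 2.190 + 1.840 + 1.880 + 2.235 + 2.102 + 1.812 + 2.284 + 2.139) / 12 = 25.3850 / 12 = 2.1154
Sum of squared deviations: (−0.3334)² + (+0.2416)² + (+0.0436)² + (+0.4896)² + (+0.0746)² + (−0.2754)² + (−0.2354)² + (+0.1196)² + (−0.0134)² + (−0.3034)² + (+0.1686)² + (+0.0236)² = 0.6835
Variance = 0.6835 / 11 = 0.0621
SE* = √0.0621

SE* = 0.249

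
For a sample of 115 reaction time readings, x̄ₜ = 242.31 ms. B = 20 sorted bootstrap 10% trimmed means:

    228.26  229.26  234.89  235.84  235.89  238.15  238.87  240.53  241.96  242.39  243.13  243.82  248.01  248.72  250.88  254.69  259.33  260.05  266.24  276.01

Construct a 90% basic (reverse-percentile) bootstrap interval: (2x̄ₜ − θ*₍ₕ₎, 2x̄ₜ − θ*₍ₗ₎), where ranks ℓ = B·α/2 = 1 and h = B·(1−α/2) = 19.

Percentile endpoints at ranks 1 and 19: θ*₍1₎ = 228.26, θ*₍19₎ = 266.24.
Basic interval reflects these around x̄ₜ:
  lower = 2 × 242.31 − 266.24 = 218.38
  upper = 2 × 242.31 − 228.26 = 256.36

(218.38, 256.36)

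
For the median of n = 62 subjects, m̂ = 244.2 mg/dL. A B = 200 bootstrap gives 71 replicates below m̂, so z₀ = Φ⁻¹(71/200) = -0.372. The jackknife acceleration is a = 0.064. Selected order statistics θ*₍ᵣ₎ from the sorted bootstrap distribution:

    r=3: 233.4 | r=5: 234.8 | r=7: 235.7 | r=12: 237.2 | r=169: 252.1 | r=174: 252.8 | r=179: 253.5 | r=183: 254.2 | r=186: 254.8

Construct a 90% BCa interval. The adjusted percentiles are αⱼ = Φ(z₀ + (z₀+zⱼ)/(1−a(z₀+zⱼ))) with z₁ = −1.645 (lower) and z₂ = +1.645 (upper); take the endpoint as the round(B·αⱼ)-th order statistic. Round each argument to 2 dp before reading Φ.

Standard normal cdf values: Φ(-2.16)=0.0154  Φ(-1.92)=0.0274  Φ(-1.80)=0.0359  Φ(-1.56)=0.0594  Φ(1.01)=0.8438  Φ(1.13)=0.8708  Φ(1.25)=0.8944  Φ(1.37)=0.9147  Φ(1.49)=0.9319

Lower: z₀ + z₁ = -0.372 + (-1.645) = -2.017; 1 − a(z₀+z₁) = 1 − (0.064)(-2.017) = 1.1291; argument = -0.372 + (-2.017)/1.1291 = -2.1584 → -2.16.
α₁ = Φ(-2.16) = 0.0154; rank = round(200 × 0.0154) = 3; θ*₍3₎ = 233.4.
Upper: z₀ + z₂ = 1.273; 1 − a(z₀+z₂) = 0.9185; argument = 1.0139 → 1.01; α₂ = 0.8438; rank = 169; θ*₍169₎ = 252.1.

(233.4, 252.1)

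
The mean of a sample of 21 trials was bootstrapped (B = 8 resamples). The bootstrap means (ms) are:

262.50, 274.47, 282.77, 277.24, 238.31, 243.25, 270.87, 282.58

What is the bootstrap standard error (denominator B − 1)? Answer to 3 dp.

SE* = 17.207

Bootstrap SE is the standard deviation of the 8 replicate means.
Mean of replicates: (262.50 + 274.47 + 282.77 + 277.24 + 238.31 + 243.25 + 270.87 + 282.58) / 8 = 2131.9900 / 8 = 266.4987
Sum of squared deviations: (−3.9987)² + (+7.9713)² + (+16.2713)² + (+10.7413)² + (−28.1887)² + (−23.2487)² + (+4.3713)² + (+16.0813)² = 2072.4833
Variance = 2072.4833 / 7 = 296.0690
SE* = √296.0690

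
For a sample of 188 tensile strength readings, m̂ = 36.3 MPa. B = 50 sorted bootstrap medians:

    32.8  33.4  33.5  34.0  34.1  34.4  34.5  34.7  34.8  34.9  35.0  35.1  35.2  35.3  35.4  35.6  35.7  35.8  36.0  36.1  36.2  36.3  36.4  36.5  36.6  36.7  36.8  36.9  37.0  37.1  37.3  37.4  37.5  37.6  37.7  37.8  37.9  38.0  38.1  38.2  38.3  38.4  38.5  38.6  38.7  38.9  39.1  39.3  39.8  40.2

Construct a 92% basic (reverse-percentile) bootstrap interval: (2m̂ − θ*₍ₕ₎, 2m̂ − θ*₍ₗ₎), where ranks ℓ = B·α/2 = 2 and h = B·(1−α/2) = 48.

Percentile endpoints at ranks 2 and 48: θ*₍2₎ = 33.4, θ*₍48₎ = 39.3.
Basic interval reflects these around m̂:
  lower = 2 × 36.3 − 39.3 = 33.3
  upper = 2 × 36.3 − 33.4 = 39.2

(33.3, 39.2)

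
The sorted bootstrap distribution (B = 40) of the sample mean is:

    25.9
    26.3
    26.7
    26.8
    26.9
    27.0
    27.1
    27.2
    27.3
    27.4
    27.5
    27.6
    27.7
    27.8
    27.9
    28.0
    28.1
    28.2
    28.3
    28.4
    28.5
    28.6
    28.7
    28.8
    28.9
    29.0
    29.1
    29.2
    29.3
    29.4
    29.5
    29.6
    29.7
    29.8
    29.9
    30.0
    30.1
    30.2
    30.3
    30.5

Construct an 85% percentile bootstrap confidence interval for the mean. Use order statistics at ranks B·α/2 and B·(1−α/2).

(26.7, 30.1)

α = 0.15; lower rank = 40 × 0.075 = 3; upper rank = 40 × 0.925 = 37.
The 3rd smallest replicate is 26.7; the 37th is 30.1.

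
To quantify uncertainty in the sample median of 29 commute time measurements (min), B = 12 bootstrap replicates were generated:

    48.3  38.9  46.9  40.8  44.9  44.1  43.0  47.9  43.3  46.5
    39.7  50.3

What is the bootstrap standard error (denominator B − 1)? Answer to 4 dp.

Bootstrap SE is the standard deviation of the 12 replicate medians.
Mean of replicates: (48.3 + 38.9 + 46.9 + 40.8 + 44.9 + 44.1 + 43.0 + 47.9 + 43.3 + 46.5 + 39.7 + 50.3) / 12 = 534.60000 / 12 = 44.55000
Sum of squared deviations: (+3.75000)² + (−5.65000)² + (+2.35000)² + (−3.75000)² + (+0.35000)² + (−0.45000)² + (−1.55000)² + (+3.35000)² + (−1.25000)² + (+1.95000)² + (−4.85000)² + (+5.75000)² = 141.47000
Variance = 141.47000 / 11 = 12.86091
SE* = √12.86091

SE* = 3.5862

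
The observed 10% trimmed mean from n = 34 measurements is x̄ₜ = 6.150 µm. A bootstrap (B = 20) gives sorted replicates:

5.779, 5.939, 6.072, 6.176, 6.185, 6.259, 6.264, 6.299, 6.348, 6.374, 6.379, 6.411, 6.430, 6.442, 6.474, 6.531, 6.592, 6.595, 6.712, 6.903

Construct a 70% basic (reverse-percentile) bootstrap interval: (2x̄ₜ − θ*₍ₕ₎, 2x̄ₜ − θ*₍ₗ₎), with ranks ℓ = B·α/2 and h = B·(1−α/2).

Percentile endpoints at ranks 3 and 17: θ*₍3₎ = 6.072, θ*₍17₎ = 6.592.
Basic interval reflects these around x̄ₜ:
  lower = 2 × 6.150 − 6.592 = 5.708
  upper = 2 × 6.150 − 6.072 = 6.228

(5.708, 6.228)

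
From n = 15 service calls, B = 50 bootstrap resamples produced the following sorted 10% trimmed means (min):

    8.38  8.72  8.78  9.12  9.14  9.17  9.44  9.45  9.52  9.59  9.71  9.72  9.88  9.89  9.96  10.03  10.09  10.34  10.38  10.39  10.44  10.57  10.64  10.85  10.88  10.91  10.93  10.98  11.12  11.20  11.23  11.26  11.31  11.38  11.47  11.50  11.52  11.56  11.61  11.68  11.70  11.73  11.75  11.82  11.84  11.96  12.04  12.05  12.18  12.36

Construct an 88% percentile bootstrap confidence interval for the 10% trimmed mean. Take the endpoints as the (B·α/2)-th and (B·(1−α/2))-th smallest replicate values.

(8.78, 12.04)

α = 0.12; lower rank = 50 × 0.060 = 3; upper rank = 50 × 0.940 = 47.
The 3rd smallest replicate is 8.78; the 47th is 12.04.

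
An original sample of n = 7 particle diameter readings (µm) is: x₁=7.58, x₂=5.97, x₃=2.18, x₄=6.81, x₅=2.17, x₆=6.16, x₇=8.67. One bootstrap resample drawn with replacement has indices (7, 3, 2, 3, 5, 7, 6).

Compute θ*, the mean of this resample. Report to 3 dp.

θ* = 5.143

Resample values: 8.67, 2.18, 5.97, 2.18, 2.17, 8.67, 6.16.
Mean = (8.67 + 2.18 + 5.97 + 2.18 + 2.17 + 8.67 + 6.16) / 7 = 36.000 / 7 = 5.143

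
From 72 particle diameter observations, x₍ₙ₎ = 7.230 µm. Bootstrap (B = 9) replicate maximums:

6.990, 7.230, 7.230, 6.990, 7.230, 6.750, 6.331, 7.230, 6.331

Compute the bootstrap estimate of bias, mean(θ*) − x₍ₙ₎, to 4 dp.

mean(θ*) = (6.990 + 7.230 + 7.230 + 6.990 + 7.230 + 6.750 + 6.331 + 7.230 + 6.331) / 9 = 6.92356
bias = 6.92356 − 7.230

bias = −0.3064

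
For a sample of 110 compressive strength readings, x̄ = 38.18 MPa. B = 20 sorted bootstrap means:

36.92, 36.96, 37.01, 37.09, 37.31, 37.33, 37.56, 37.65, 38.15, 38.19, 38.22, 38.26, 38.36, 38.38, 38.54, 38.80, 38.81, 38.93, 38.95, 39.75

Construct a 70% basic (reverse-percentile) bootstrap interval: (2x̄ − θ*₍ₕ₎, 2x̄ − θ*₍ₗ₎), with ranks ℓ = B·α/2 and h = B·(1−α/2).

(37.55, 39.35)

Percentile endpoints at ranks 3 and 17: θ*₍3₎ = 37.01, θ*₍17₎ = 38.81.
Basic interval reflects these around x̄:
  lower = 2 × 38.18 − 38.81 = 37.55
  upper = 2 × 38.18 − 37.01 = 39.35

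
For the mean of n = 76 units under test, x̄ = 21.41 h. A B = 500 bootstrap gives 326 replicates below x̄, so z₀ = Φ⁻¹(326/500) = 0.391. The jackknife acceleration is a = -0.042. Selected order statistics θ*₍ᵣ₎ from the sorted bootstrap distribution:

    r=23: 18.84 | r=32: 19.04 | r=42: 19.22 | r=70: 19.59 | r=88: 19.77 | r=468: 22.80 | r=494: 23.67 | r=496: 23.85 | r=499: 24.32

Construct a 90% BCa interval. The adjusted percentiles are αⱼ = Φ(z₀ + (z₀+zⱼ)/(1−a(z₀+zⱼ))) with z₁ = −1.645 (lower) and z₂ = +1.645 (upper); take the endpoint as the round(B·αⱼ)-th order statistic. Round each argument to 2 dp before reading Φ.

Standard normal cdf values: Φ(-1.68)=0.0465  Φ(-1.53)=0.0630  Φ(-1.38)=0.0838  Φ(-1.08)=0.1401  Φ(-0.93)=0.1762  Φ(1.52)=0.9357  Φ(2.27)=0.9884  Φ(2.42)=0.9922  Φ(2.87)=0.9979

(19.77, 23.67)

Lower: z₀ + z₁ = 0.391 + (-1.645) = -1.254; 1 − a(z₀+z₁) = 1 − (-0.042)(-1.254) = 0.9473; argument = 0.391 + (-1.254)/0.9473 = -0.9327 → -0.93.
α₁ = Φ(-0.93) = 0.1762; rank = round(500 × 0.1762) = 88; θ*₍88₎ = 19.77.
Upper: z₀ + z₂ = 2.036; 1 − a(z₀+z₂) = 1.0855; argument = 2.2666 → 2.27; α₂ = 0.9884; rank = 494; θ*₍494₎ = 23.67.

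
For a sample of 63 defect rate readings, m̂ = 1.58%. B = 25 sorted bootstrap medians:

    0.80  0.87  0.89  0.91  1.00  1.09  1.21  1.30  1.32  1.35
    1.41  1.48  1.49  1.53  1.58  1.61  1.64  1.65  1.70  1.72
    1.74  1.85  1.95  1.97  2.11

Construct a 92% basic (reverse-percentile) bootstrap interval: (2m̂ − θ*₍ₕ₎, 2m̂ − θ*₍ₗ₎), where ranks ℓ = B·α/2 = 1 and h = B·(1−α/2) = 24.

(1.19, 2.36)

Percentile endpoints at ranks 1 and 24: θ*₍1₎ = 0.80, θ*₍24₎ = 1.97.
Basic interval reflects these around m̂:
  lower = 2 × 1.58 − 1.97 = 1.19
  upper = 2 × 1.58 − 0.80 = 2.36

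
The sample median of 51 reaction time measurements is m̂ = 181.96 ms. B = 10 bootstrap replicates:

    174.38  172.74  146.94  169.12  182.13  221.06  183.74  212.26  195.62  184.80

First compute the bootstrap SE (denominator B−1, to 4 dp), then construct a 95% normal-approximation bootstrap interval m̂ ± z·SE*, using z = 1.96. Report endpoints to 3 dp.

Mean of replicates = 184.2790; sum of squared deviations = 4124.7117; SE* = √(4124.7117/9) = 21.4080
Margin = 1.96 × 21.4080 = 41.9597
Interval: 181.96 ± 41.9597

(140.000, 223.920)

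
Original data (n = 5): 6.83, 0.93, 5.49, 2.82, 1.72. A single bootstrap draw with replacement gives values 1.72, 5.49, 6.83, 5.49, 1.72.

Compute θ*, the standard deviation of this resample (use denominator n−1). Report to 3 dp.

θ* = 2.373

Mean = 4.2500; sum of squared deviations = 22.5334
s² = 22.5334 / 4 = 5.6334
s = √5.6334 = 2.373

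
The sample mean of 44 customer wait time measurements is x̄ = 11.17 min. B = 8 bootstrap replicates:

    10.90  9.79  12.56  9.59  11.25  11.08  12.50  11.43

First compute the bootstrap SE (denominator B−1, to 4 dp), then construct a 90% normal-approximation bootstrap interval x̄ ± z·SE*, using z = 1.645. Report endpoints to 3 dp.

(9.384, 12.956)

Mean of replicates = 11.1375; sum of squared deviations = 8.2484; SE* = √(8.2484/7) = 1.0855
Margin = 1.645 × 1.0855 = 1.7856
Interval: 11.17 ± 1.7856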